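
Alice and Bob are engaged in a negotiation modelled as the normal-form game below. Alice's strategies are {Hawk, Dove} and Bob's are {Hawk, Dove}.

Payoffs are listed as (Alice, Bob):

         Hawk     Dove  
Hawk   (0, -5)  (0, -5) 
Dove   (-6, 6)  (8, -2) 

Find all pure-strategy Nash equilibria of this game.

(Hawk, Hawk)

(Hawk, Hawk): Alice gets 0 ≥ -6 from Dove, and Bob gets -5 ≥ -5 from Dove — Nash equilibrium.
(Hawk, Dove): Alice prefers Dove (8 > 0) — not an equilibrium.
(Dove, Hawk): Alice prefers Hawk (0 > -6) — not an equilibrium.
(Dove, Dove): Bob prefers Hawk (6 > -2) — not an equilibrium.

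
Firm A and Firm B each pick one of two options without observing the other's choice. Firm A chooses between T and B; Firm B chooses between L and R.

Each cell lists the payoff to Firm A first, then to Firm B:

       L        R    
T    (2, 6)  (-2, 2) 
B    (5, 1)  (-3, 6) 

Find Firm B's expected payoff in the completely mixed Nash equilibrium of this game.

34/9

First find x, the probability Firm A plays T, from Firm B's indifference between L and R: 6x + (1−x) = 2x + 6(1−x), giving x = 5/9.
Since Firm B is indifferent in equilibrium, Firm B's expected payoff equals the payoff from either column against (5/9, 4/9). Using L: 6(5/9) + (4/9) = 34/9.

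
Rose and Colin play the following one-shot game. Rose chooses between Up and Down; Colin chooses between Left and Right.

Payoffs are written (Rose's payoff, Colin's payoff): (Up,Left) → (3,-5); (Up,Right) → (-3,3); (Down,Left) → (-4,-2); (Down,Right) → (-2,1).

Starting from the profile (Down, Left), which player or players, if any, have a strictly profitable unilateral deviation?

Both

Rose at (Down, Left) earns -4; deviating to Up yields 3 — a strict improvement.
Colin earns -2; deviating to Right yields 1 — a strict improvement.
Both Rose and Colin have strictly profitable deviations.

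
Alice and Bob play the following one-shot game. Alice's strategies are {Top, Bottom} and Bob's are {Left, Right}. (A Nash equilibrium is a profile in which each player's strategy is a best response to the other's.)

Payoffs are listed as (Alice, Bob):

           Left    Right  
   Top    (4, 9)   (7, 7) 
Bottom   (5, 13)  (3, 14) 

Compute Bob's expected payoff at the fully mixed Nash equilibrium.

35/3

First find p, the probability Alice plays Top, from Bob's indifference between Left and Right: 9p + 13(1−p) = 7p + 14(1−p), giving p = 1/3.
Since Bob is indifferent in equilibrium, Bob's expected payoff equals the payoff from either column against (1/3, 2/3). Using Left: 9(1/3) + 13(2/3) = 35/3.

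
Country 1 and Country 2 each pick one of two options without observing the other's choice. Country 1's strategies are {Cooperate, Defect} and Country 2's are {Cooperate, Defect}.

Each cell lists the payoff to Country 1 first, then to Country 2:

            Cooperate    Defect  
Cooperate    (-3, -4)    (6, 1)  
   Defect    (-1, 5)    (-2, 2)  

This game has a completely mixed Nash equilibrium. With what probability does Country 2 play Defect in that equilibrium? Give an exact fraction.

Let y be the probability that Country 2 plays Cooperate. In a completely mixed equilibrium, Country 1 must be indifferent between Cooperate and Defect.
Country 1's expected payoff from Cooperate is −3y + 6(1−y); from Defect it is −y − 2(1−y).
Setting these equal: −9y + 6 = y − 2, so y = 4/5.
Therefore Country 2 plays Defect with probability 1 − 4/5 = 1/5.

1/5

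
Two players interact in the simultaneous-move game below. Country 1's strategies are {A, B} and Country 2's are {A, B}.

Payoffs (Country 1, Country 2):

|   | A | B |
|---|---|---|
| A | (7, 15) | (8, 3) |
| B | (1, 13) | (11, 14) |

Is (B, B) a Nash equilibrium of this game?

At (B, B), Country 1 earns 11; switching to A would give 8, so Country 1 has no profitable deviation.
Country 2 earns 14; switching to A would give 13, so Country 2 has no profitable deviation.
Neither player can gain by a unilateral deviation, so this profile is a Nash equilibrium.

Yes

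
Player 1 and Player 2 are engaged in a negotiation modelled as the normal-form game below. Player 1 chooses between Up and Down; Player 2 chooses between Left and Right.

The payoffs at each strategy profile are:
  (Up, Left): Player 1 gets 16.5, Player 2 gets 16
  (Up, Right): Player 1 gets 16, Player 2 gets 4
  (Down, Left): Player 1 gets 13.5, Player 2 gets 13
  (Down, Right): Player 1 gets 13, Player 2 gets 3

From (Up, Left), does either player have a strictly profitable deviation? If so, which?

Player 1 at (Up, Left) earns 16.5; deviating to Down yields 13.5 — not better.
Player 2 earns 16; deviating to Right yields 4 — not better.
Neither player can strictly improve; the profile is a Nash equilibrium.

Neither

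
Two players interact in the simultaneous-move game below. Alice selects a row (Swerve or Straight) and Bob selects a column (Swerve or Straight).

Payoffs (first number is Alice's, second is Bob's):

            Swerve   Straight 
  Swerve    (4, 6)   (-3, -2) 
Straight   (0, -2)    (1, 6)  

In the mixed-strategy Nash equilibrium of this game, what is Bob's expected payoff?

2

First find x, the probability Alice plays Swerve, from Bob's indifference between Swerve and Straight: 6x − 2(1−x) = −2x + 6(1−x), giving x = 1/2.
Since Bob is indifferent in equilibrium, Bob's expected payoff equals the payoff from either column against (1/2, 1/2). Using Swerve: 6(1/2) − 2(1/2) = 2.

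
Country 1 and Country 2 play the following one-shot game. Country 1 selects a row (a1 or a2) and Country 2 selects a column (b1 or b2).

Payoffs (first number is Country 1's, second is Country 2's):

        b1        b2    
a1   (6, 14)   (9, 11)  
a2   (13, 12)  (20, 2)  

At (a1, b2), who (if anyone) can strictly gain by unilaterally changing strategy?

Country 1 at (a1, b2) earns 9; deviating to a2 yields 20 — a strict improvement.
Country 2 earns 11; deviating to b1 yields 14 — a strict improvement.
Both Country 1 and Country 2 have strictly profitable deviations.

Both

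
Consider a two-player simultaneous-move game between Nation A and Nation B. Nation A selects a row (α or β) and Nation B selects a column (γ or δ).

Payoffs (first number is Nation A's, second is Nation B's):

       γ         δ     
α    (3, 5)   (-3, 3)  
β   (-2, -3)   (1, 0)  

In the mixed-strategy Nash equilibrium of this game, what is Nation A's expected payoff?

First find q, the probability Nation B plays γ, from Nation A's indifference between α and β: 3q − 3(1−q) = −2q + (1−q), giving q = 4/9.
Since Nation A is indifferent in equilibrium, Nation A's expected payoff equals the payoff from either row against (4/9, 5/9). Using α: 3(4/9) − 3(5/9) = -1/3.

-1/3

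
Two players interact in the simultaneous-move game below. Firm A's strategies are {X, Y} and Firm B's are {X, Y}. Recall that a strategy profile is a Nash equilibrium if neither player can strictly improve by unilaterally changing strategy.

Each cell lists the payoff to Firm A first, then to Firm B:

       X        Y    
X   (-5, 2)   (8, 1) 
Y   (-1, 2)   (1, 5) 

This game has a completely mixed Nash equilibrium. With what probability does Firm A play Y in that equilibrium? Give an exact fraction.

Let x be the probability that Firm A plays X. In a completely mixed equilibrium, Firm B must be indifferent between X and Y.
Firm B's expected payoff from X is 2x + 2(1−x); from Y it is x + 5(1−x).
Setting these equal: 2 = −4x + 5, so x = 3/4.
Therefore Firm A plays Y with probability 1 − 3/4 = 1/4.

1/4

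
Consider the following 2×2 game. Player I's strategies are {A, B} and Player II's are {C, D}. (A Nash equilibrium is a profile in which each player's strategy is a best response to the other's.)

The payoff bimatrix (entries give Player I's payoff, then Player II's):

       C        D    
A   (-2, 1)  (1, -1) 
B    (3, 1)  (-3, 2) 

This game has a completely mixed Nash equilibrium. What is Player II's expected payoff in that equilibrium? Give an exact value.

First find x, the probability Player I plays A, from Player II's indifference between C and D: x + (1−x) = −x + 2(1−x), giving x = 1/3.
Since Player II is indifferent in equilibrium, Player II's expected payoff equals the payoff from either column against (1/3, 2/3). Using C: (1/3) + (2/3) = 1.

1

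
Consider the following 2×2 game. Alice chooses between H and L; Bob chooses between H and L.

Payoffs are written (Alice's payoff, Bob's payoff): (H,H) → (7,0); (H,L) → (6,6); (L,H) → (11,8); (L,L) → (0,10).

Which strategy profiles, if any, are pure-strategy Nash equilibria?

(H, H): Alice prefers L (11 > 7); Bob prefers L (6 > 0) — not an equilibrium.
(H, L): Alice gets 6 ≥ 0 from L, and Bob gets 6 ≥ 0 from H — Nash equilibrium.
(L, H): Bob prefers L (10 > 8) — not an equilibrium.
(L, L): Alice prefers H (6 > 0) — not an equilibrium.

(H, L)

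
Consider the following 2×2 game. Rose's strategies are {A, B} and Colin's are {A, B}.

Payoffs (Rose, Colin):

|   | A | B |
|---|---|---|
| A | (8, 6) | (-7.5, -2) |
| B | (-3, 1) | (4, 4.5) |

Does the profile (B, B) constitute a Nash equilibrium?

Yes

At (B, B), Rose earns 4; switching to A would give -7.5, so Rose has no profitable deviation.
Colin earns 4.5; switching to A would give 1, so Colin has no profitable deviation.
Neither player can gain by a unilateral deviation, so this profile is a Nash equilibrium.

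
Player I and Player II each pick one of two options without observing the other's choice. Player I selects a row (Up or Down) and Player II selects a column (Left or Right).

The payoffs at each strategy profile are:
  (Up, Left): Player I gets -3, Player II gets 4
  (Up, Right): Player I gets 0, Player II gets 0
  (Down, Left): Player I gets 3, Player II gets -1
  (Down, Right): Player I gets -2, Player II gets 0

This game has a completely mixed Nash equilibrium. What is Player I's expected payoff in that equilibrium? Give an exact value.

-3/4

First find q, the probability Player II plays Left, from Player I's indifference between Up and Down: −3q = 3q − 2(1−q), giving q = 1/4.
Since Player I is indifferent in equilibrium, Player I's expected payoff equals the payoff from either row against (1/4, 3/4). Using Up: −3(1/4) = -3/4.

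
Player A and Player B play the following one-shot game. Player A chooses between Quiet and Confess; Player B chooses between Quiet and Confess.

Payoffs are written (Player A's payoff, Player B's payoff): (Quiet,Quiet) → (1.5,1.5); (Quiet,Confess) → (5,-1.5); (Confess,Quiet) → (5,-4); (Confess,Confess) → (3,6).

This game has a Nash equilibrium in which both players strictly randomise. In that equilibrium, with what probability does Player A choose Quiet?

Let r be the probability that Player A plays Quiet. In a completely mixed equilibrium, Player B must be indifferent between Quiet and Confess.
Player B's expected payoff from Quiet is 1.5r − 4(1−r); from Confess it is −1.5r + 6(1−r).
Setting these equal: 5.5r − 4 = −7.5r + 6, so r = 10/13.

10/13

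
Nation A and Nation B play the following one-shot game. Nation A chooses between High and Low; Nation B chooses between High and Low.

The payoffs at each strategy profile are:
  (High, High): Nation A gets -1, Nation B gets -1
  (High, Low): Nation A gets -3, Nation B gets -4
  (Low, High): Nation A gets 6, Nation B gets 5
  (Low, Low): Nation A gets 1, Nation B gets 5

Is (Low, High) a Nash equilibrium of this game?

At (Low, High), Nation A earns 6; switching to High would give -1, so Nation A has no profitable deviation.
Nation B earns 5; switching to Low would give 5, so Nation B has no profitable deviation.
Neither player can gain by a unilateral deviation, so this profile is a Nash equilibrium.

Yes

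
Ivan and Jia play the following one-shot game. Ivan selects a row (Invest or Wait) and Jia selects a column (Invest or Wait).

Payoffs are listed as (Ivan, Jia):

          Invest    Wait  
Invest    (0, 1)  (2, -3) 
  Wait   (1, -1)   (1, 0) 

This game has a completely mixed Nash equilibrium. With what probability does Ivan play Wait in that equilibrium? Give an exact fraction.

Let r be the probability that Ivan plays Invest. In a completely mixed equilibrium, Jia must be indifferent between Invest and Wait.
Jia's expected payoff from Invest is r − (1−r); from Wait it is −3r.
Setting these equal: 2r − 1 = −3r, so r = 1/5.
Therefore Ivan plays Wait with probability 1 − 1/5 = 4/5.

4/5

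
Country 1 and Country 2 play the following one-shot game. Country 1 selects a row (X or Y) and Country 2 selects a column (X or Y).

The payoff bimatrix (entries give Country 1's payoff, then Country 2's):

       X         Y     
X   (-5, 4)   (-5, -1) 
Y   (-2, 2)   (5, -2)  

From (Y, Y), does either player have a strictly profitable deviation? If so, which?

Country 1 at (Y, Y) earns 5; deviating to X yields -5 — not better.
Country 2 earns -2; deviating to X yields 2 — a strict improvement.
Only Country 2 has a strictly profitable deviation.

Country 2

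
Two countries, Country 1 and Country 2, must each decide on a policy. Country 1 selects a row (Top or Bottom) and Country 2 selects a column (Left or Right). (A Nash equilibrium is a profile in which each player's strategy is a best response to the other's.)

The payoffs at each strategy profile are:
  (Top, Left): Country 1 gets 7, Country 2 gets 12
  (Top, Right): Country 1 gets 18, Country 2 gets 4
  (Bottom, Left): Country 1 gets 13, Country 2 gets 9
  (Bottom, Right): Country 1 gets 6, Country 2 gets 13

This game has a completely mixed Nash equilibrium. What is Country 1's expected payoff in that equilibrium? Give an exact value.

First find y, the probability Country 2 plays Left, from Country 1's indifference between Top and Bottom: 7y + 18(1−y) = 13y + 6(1−y), giving y = 2/3.
Since Country 1 is indifferent in equilibrium, Country 1's expected payoff equals the payoff from either row against (2/3, 1/3). Using Top: 7(2/3) + 18(1/3) = 32/3.

32/3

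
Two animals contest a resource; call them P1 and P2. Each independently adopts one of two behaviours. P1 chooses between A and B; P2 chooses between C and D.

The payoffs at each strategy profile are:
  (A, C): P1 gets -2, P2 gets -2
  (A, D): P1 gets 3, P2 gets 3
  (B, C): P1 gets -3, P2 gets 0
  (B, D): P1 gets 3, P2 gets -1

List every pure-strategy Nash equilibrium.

(A, D)

(A, C): P2 prefers D (3 > -2) — not an equilibrium.
(A, D): P1 gets 3 ≥ 3 from B, and P2 gets 3 ≥ -2 from C — Nash equilibrium.
(B, C): P1 prefers A (-2 > -3) — not an equilibrium.
(B, D): P2 prefers C (0 > -1) — not an equilibrium.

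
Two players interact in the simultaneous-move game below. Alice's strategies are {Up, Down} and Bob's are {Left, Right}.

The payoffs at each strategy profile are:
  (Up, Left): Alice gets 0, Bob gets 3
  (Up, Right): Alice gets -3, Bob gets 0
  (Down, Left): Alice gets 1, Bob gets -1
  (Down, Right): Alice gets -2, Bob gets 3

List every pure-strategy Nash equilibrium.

(Down, Right)

(Up, Left): Alice prefers Down (1 > 0) — not an equilibrium.
(Up, Right): Alice prefers Down (-2 > -3); Bob prefers Left (3 > 0) — not an equilibrium.
(Down, Left): Bob prefers Right (3 > -1) — not an equilibrium.
(Down, Right): Alice gets -2 ≥ -3 from Up, and Bob gets 3 ≥ -1 from Left — Nash equilibrium.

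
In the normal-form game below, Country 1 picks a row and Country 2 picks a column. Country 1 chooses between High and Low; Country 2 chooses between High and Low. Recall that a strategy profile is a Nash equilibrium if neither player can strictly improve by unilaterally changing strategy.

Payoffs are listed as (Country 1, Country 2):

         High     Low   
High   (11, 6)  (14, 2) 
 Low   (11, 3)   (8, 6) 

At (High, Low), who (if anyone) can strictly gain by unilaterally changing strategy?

Country 2

Country 1 at (High, Low) earns 14; deviating to Low yields 8 — not better.
Country 2 earns 2; deviating to High yields 6 — a strict improvement.
Only Country 2 has a strictly profitable deviation.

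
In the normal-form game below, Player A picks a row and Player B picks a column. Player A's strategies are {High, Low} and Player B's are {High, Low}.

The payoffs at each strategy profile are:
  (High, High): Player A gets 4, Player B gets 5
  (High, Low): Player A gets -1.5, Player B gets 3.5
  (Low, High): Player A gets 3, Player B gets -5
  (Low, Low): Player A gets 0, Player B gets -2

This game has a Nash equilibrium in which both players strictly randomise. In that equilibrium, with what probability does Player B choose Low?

2/5

Let c be the probability that Player B plays High. In a completely mixed equilibrium, Player A must be indifferent between High and Low.
Player A's expected payoff from High is 4c − 1.5(1−c); from Low it is 3c.
Setting these equal: 5.5c − 1.5 = 3c, so c = 3/5.
Therefore Player B plays Low with probability 1 − 3/5 = 2/5.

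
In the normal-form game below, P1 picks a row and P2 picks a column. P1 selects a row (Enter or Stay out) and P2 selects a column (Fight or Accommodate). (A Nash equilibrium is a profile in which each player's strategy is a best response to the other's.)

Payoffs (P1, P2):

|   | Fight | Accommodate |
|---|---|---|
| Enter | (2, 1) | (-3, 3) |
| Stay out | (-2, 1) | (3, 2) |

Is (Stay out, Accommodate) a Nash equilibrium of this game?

Yes

At (Stay out, Accommodate), P1 earns 3; switching to Enter would give -3, so P1 has no profitable deviation.
P2 earns 2; switching to Fight would give 1, so P2 has no profitable deviation.
Neither player can gain by a unilateral deviation, so this profile is a Nash equilibrium.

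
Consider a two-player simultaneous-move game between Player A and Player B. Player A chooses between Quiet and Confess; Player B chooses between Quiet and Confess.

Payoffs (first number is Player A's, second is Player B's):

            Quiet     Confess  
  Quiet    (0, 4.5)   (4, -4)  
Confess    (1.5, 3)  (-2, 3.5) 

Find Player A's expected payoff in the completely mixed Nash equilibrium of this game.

First find q, the probability Player B plays Quiet, from Player A's indifference between Quiet and Confess: 4(1−q) = 1.5q − 2(1−q), giving q = 4/5.
Since Player A is indifferent in equilibrium, Player A's expected payoff equals the payoff from either row against (4/5, 1/5). Using Quiet: 4(1/5) = 4/5.

4/5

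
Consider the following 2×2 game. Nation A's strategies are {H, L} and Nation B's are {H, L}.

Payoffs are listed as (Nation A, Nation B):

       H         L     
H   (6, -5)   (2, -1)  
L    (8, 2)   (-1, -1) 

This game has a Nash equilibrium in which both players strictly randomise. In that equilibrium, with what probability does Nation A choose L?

Let p be the probability that Nation A plays H. In a completely mixed equilibrium, Nation B must be indifferent between H and L.
Nation B's expected payoff from H is −5p + 2(1−p); from L it is −p − (1−p).
Setting these equal: −7p + 2 = -1, so p = 3/7.
Therefore Nation A plays L with probability 1 − 3/7 = 4/7.

4/7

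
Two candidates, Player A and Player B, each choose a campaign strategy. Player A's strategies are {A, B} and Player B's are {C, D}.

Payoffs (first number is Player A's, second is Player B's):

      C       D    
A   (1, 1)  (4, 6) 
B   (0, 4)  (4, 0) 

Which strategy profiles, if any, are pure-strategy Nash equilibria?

(A, D)

(A, C): Player B prefers D (6 > 1) — not an equilibrium.
(A, D): Player A gets 4 ≥ 4 from B, and Player B gets 6 ≥ 1 from C — Nash equilibrium.
(B, C): Player A prefers A (1 > 0) — not an equilibrium.
(B, D): Player B prefers C (4 > 0) — not an equilibrium.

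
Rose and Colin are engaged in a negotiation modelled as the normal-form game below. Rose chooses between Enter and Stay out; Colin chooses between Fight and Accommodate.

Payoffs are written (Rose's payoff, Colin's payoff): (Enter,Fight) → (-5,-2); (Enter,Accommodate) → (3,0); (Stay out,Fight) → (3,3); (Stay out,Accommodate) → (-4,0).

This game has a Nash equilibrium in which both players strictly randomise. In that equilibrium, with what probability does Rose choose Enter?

3/5

Let p be the probability that Rose plays Enter. In a completely mixed equilibrium, Colin must be indifferent between Fight and Accommodate.
Colin's expected payoff from Fight is −2p + 3(1−p); from Accommodate it is 0.
Setting these equal: −5p + 3 = 0, so p = 3/5.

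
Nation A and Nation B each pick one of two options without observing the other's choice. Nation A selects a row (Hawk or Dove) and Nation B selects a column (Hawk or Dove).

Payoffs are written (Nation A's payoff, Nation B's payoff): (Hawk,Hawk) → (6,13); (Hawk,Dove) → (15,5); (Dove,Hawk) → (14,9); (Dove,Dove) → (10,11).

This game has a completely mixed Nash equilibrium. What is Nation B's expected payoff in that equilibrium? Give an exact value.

First find p, the probability Nation A plays Hawk, from Nation B's indifference between Hawk and Dove: 13p + 9(1−p) = 5p + 11(1−p), giving p = 1/5.
Since Nation B is indifferent in equilibrium, Nation B's expected payoff equals the payoff from either column against (1/5, 4/5). Using Hawk: 13(1/5) + 9(4/5) = 49/5.

49/5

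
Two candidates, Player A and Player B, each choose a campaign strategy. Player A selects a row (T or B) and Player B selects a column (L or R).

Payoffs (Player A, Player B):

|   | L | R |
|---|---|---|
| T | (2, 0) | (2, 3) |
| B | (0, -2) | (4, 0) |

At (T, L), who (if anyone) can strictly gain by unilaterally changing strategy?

Player A at (T, L) earns 2; deviating to B yields 0 — not better.
Player B earns 0; deviating to R yields 3 — a strict improvement.
Only Player B has a strictly profitable deviation.

Player B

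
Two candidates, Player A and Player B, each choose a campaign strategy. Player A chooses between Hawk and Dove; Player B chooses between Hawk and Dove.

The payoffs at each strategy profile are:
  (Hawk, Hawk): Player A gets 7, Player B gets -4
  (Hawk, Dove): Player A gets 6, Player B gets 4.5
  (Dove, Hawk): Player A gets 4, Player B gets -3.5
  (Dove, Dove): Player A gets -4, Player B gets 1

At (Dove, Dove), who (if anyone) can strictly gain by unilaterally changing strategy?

Player A at (Dove, Dove) earns -4; deviating to Hawk yields 6 — a strict improvement.
Player B earns 1; deviating to Hawk yields -3.5 — not better.
Only Player A has a strictly profitable deviation.

Player A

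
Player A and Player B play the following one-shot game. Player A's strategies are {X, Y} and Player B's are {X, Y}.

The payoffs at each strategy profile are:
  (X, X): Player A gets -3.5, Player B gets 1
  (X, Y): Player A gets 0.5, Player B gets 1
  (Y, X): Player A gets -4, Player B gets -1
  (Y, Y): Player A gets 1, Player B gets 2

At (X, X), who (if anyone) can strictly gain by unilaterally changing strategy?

Player A at (X, X) earns -3.5; deviating to Y yields -4 — not better.
Player B earns 1; deviating to Y yields 1 — not better.
Neither player can strictly improve; the profile is a Nash equilibrium.

Neither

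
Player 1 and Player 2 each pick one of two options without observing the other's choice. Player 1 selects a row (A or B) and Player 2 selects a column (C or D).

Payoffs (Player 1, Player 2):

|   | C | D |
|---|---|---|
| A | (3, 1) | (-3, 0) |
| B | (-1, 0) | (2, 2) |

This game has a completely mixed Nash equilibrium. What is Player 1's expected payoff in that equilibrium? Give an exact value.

First find y, the probability Player 2 plays C, from Player 1's indifference between A and B: 3y − 3(1−y) = −y + 2(1−y), giving y = 5/9.
Since Player 1 is indifferent in equilibrium, Player 1's expected payoff equals the payoff from either row against (5/9, 4/9). Using A: 3(5/9) − 3(4/9) = 1/3.

1/3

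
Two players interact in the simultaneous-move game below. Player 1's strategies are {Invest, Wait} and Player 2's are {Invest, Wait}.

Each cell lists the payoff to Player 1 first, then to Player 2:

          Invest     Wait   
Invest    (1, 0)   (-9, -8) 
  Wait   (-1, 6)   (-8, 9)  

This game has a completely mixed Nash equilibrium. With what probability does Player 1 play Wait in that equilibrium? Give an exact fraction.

8/11

Let r be the probability that Player 1 plays Invest. In a completely mixed equilibrium, Player 2 must be indifferent between Invest and Wait.
Player 2's expected payoff from Invest is 6(1−r); from Wait it is −8r + 9(1−r).
Setting these equal: −6r + 6 = −17r + 9, so r = 3/11.
Therefore Player 1 plays Wait with probability 1 − 3/11 = 8/11.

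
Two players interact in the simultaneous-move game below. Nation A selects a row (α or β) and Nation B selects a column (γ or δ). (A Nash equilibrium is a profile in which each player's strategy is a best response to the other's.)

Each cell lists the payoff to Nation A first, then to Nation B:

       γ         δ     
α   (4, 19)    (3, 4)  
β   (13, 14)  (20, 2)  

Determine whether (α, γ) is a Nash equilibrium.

No

At (α, γ), Nation A earns 4; switching to β would give 13, so Nation A would deviate.
Nation B earns 19; switching to δ would give 4, so Nation B has no profitable deviation.
Since at least one player can profitably deviate, this is not a Nash equilibrium.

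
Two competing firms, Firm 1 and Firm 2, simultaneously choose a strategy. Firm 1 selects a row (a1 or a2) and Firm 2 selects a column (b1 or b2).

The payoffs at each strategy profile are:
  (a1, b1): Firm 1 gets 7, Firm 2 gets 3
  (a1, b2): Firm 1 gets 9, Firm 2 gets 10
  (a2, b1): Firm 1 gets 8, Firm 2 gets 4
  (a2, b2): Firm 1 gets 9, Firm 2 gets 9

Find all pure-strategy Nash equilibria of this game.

(a1, b2) and (a2, b2)

(a1, b1): Firm 1 prefers a2 (8 > 7); Firm 2 prefers b2 (10 > 3) — not an equilibrium.
(a1, b2): Firm 1 gets 9 ≥ 9 from a2, and Firm 2 gets 10 ≥ 3 from b1 — Nash equilibrium.
(a2, b1): Firm 2 prefers b2 (9 > 4) — not an equilibrium.
(a2, b2): Firm 1 gets 9 ≥ 9 from a1, and Firm 2 gets 9 ≥ 4 from b1 — Nash equilibrium.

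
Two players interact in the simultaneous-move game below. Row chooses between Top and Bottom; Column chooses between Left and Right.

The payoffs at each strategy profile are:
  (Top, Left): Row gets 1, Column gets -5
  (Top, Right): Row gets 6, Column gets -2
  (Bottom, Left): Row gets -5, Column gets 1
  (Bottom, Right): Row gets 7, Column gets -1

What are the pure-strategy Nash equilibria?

(Top, Left): Column prefers Right (-2 > -5) — not an equilibrium.
(Top, Right): Row prefers Bottom (7 > 6) — not an equilibrium.
(Bottom, Left): Row prefers Top (1 > -5) — not an equilibrium.
(Bottom, Right): Column prefers Left (1 > -1) — not an equilibrium.

none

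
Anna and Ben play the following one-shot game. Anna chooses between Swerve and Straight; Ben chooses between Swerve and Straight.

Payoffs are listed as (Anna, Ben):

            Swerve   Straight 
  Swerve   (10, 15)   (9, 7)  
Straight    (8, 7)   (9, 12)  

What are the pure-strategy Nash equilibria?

(Swerve, Swerve) and (Straight, Straight)

(Swerve, Swerve): Anna gets 10 ≥ 8 from Straight, and Ben gets 15 ≥ 7 from Straight — Nash equilibrium.
(Swerve, Straight): Ben prefers Swerve (15 > 7) — not an equilibrium.
(Straight, Swerve): Anna prefers Swerve (10 > 8); Ben prefers Straight (12 > 7) — not an equilibrium.
(Straight, Straight): Anna gets 9 ≥ 9 from Swerve, and Ben gets 12 ≥ 7 from Swerve — Nash equilibrium.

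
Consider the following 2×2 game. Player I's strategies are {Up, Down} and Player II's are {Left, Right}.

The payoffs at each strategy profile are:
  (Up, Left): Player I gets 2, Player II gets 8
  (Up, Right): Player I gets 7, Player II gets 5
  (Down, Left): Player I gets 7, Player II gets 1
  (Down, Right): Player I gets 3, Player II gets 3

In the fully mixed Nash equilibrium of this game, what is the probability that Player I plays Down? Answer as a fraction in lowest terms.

3/5

Let x be the probability that Player I plays Up. In a completely mixed equilibrium, Player II must be indifferent between Left and Right.
Player II's expected payoff from Left is 8x + (1−x); from Right it is 5x + 3(1−x).
Setting these equal: 7x + 1 = 2x + 3, so x = 2/5.
Therefore Player I plays Down with probability 1 − 2/5 = 3/5.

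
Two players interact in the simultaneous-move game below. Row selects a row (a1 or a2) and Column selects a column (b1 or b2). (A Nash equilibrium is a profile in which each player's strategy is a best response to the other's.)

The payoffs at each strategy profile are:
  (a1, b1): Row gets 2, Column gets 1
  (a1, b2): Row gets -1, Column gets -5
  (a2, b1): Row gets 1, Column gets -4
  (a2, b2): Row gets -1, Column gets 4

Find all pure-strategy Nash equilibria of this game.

(a1, b1) and (a2, b2)

(a1, b1): Row gets 2 ≥ 1 from a2, and Column gets 1 ≥ -5 from b2 — Nash equilibrium.
(a1, b2): Column prefers b1 (1 > -5) — not an equilibrium.
(a2, b1): Row prefers a1 (2 > 1); Column prefers b2 (4 > -4) — not an equilibrium.
(a2, b2): Row gets -1 ≥ -1 from a1, and Column gets 4 ≥ -4 from b1 — Nash equilibrium.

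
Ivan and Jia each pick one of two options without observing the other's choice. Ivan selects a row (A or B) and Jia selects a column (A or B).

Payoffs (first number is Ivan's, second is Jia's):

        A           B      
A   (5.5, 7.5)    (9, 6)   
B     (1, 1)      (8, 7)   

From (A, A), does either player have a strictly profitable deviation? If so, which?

Neither

Ivan at (A, A) earns 5.5; deviating to B yields 1 — not better.
Jia earns 7.5; deviating to B yields 6 — not better.
Neither player can strictly improve; the profile is a Nash equilibrium.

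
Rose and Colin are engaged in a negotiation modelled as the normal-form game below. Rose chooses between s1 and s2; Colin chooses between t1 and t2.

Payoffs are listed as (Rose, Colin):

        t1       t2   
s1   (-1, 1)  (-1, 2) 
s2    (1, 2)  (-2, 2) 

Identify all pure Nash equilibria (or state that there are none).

(s1, t2) and (s2, t1)

(s1, t1): Rose prefers s2 (1 > -1); Colin prefers t2 (2 > 1) — not an equilibrium.
(s1, t2): Rose gets -1 ≥ -2 from s2, and Colin gets 2 ≥ 1 from t1 — Nash equilibrium.
(s2, t1): Rose gets 1 ≥ -1 from s1, and Colin gets 2 ≥ 2 from t2 — Nash equilibrium.
(s2, t2): Rose prefers s1 (-1 > -2) — not an equilibrium.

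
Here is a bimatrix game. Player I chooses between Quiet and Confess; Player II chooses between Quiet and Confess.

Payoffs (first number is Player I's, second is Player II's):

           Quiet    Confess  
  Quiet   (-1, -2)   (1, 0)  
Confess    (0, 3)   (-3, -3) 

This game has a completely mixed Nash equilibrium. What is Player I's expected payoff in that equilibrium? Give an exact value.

First find y, the probability Player II plays Quiet, from Player I's indifference between Quiet and Confess: −y + (1−y) = −3(1−y), giving y = 4/5.
Since Player I is indifferent in equilibrium, Player I's expected payoff equals the payoff from either row against (4/5, 1/5). Using Quiet: −(4/5) + (1/5) = -3/5.

-3/5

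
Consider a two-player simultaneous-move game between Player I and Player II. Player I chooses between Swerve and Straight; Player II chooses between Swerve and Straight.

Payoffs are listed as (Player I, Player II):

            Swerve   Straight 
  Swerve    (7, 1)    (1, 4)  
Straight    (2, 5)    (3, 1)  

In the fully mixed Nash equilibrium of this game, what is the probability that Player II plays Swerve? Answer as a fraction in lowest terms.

2/7

Let y be the probability that Player II plays Swerve. In a completely mixed equilibrium, Player I must be indifferent between Swerve and Straight.
Player I's expected payoff from Swerve is 7y + (1−y); from Straight it is 2y + 3(1−y).
Setting these equal: 6y + 1 = −y + 3, so y = 2/7.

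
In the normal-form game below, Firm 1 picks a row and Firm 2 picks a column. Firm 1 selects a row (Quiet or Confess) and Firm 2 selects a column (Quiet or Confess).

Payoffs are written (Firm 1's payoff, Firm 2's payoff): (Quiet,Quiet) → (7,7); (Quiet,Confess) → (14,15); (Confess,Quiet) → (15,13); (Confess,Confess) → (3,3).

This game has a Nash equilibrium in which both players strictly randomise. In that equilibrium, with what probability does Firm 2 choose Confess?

8/19

Let y be the probability that Firm 2 plays Quiet. In a completely mixed equilibrium, Firm 1 must be indifferent between Quiet and Confess.
Firm 1's expected payoff from Quiet is 7y + 14(1−y); from Confess it is 15y + 3(1−y).
Setting these equal: −7y + 14 = 12y + 3, so y = 11/19.
Therefore Firm 2 plays Confess with probability 1 − 11/19 = 8/19.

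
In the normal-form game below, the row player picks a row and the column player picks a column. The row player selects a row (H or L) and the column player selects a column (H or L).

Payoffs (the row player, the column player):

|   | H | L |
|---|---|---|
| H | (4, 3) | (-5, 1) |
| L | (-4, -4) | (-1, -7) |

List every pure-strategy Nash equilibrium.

(H, H)

(H, H): the row player gets 4 ≥ -4 from L, and the column player gets 3 ≥ 1 from L — Nash equilibrium.
(H, L): the row player prefers L (-1 > -5); the column player prefers H (3 > 1) — not an equilibrium.
(L, H): the row player prefers H (4 > -4) — not an equilibrium.
(L, L): the column player prefers H (-4 > -7) — not an equilibrium.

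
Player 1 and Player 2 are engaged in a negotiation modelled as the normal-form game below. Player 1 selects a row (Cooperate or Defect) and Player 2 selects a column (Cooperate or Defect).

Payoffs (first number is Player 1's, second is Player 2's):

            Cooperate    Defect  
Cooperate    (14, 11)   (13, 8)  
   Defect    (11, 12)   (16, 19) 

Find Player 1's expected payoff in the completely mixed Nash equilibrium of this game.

27/2

First find y, the probability Player 2 plays Cooperate, from Player 1's indifference between Cooperate and Defect: 14y + 13(1−y) = 11y + 16(1−y), giving y = 1/2.
Since Player 1 is indifferent in equilibrium, Player 1's expected payoff equals the payoff from either row against (1/2, 1/2). Using Cooperate: 14(1/2) + 13(1/2) = 27/2.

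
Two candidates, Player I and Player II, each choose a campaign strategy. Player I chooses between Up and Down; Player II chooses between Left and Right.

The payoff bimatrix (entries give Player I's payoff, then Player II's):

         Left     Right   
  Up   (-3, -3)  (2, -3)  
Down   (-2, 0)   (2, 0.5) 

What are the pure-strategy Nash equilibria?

(Up, Right) and (Down, Right)

(Up, Left): Player I prefers Down (-2 > -3) — not an equilibrium.
(Up, Right): Player I gets 2 ≥ 2 from Down, and Player II gets -3 ≥ -3 from Left — Nash equilibrium.
(Down, Left): Player II prefers Right (0.5 > 0) — not an equilibrium.
(Down, Right): Player I gets 2 ≥ 2 from Up, and Player II gets 0.5 ≥ 0 from Left — Nash equilibrium.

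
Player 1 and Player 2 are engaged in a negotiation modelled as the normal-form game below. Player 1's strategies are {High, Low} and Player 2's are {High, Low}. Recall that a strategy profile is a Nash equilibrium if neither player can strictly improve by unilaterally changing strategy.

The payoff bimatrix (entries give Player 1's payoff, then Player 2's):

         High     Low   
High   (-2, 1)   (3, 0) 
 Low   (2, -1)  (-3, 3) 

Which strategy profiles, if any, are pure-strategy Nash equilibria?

(High, High): Player 1 prefers Low (2 > -2) — not an equilibrium.
(High, Low): Player 2 prefers High (1 > 0) — not an equilibrium.
(Low, High): Player 2 prefers Low (3 > -1) — not an equilibrium.
(Low, Low): Player 1 prefers High (3 > -3) — not an equilibrium.

none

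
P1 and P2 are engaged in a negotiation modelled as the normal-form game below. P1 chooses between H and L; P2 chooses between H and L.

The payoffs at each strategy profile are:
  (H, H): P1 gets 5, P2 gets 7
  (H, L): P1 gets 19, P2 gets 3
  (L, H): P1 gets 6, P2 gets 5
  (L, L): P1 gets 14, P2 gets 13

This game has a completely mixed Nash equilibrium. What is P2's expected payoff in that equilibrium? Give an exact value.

First find x, the probability P1 plays H, from P2's indifference between H and L: 7x + 5(1−x) = 3x + 13(1−x), giving x = 2/3.
Since P2 is indifferent in equilibrium, P2's expected payoff equals the payoff from either column against (2/3, 1/3). Using H: 7(2/3) + 5(1/3) = 19/3.

19/3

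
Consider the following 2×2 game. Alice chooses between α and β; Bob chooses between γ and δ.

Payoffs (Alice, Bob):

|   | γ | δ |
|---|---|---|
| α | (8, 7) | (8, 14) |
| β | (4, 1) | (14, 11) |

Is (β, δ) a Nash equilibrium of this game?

Yes

At (β, δ), Alice earns 14; switching to α would give 8, so Alice has no profitable deviation.
Bob earns 11; switching to γ would give 1, so Bob has no profitable deviation.
Neither player can gain by a unilateral deviation, so this profile is a Nash equilibrium.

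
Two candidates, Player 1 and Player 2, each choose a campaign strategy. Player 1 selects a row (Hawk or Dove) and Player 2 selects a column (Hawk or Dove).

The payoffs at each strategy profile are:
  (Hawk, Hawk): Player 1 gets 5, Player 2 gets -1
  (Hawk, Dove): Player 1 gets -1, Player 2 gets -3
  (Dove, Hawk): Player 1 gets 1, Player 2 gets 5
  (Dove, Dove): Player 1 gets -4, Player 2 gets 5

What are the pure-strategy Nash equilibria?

(Hawk, Hawk)

(Hawk, Hawk): Player 1 gets 5 ≥ 1 from Dove, and Player 2 gets -1 ≥ -3 from Dove — Nash equilibrium.
(Hawk, Dove): Player 2 prefers Hawk (-1 > -3) — not an equilibrium.
(Dove, Hawk): Player 1 prefers Hawk (5 > 1) — not an equilibrium.
(Dove, Dove): Player 1 prefers Hawk (-1 > -4) — not an equilibrium.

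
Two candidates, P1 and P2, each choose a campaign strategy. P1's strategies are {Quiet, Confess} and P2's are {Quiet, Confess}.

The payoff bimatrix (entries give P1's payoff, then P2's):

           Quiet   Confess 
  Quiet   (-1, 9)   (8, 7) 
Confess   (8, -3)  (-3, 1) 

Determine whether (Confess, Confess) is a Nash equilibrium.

No

At (Confess, Confess), P1 earns -3; switching to Quiet would give 8, so P1 would deviate.
P2 earns 1; switching to Quiet would give -3, so P2 has no profitable deviation.
Since at least one player can profitably deviate, this is not a Nash equilibrium.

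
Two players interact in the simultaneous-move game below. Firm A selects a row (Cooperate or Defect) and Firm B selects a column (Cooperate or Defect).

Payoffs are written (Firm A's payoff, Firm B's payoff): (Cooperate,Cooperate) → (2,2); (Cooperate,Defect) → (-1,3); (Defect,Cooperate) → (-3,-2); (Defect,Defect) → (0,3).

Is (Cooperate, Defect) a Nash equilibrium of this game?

At (Cooperate, Defect), Firm A earns -1; switching to Defect would give 0, so Firm A would deviate.
Firm B earns 3; switching to Cooperate would give 2, so Firm B has no profitable deviation.
Since at least one player can profitably deviate, this is not a Nash equilibrium.

No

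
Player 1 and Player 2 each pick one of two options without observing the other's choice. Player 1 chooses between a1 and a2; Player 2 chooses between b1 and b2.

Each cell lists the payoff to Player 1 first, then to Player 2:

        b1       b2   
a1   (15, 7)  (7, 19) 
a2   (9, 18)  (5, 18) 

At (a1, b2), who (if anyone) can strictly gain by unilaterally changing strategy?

Player 1 at (a1, b2) earns 7; deviating to a2 yields 5 — not better.
Player 2 earns 19; deviating to b1 yields 7 — not better.
Neither player can strictly improve; the profile is a Nash equilibrium.

Neither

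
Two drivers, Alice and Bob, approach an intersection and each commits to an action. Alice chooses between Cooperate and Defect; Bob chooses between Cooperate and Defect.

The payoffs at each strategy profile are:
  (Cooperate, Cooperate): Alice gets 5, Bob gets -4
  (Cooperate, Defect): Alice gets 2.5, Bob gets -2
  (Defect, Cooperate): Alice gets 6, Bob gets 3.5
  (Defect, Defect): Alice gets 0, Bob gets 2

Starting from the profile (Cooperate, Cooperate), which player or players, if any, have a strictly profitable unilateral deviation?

Alice at (Cooperate, Cooperate) earns 5; deviating to Defect yields 6 — a strict improvement.
Bob earns -4; deviating to Defect yields -2 — a strict improvement.
Both Alice and Bob have strictly profitable deviations.

Both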